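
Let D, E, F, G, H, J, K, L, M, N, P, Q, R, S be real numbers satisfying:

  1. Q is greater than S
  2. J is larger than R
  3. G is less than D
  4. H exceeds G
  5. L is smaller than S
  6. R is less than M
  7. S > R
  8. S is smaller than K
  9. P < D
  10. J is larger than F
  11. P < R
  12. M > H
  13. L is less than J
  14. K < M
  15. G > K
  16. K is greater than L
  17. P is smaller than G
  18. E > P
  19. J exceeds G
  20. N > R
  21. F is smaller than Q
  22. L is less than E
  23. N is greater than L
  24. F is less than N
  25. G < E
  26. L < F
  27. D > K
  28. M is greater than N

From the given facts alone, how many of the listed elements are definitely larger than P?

Directly above P: R, G, D, E.
One step further: S, N, J, H, M (9 so far).
One step further: K, Q (11 so far).
Nothing else is reachable above P; 11 in all.

11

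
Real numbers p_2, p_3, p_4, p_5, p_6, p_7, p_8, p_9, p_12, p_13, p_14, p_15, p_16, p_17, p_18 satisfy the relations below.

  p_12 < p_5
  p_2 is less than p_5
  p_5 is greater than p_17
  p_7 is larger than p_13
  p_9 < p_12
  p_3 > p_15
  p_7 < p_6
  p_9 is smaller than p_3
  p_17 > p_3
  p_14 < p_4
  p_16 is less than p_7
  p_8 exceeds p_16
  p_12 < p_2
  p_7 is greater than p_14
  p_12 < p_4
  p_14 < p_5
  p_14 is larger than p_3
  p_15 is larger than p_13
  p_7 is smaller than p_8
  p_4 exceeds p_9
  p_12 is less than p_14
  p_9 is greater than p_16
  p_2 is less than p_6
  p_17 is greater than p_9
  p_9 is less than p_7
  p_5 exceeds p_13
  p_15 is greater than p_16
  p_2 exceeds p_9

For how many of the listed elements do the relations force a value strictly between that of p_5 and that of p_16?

The relations place p_16 below p_5. An element lies strictly between them when it is forced above p_16 and also forced below p_5.
Above p_16: {p_15, p_9, p_12, p_3, p_14, p_17, p_7, p_8, p_4, p_2, p_6}. Below p_5: {p_13, p_15, p_9, p_12, p_3, p_14, p_17, p_2}.
Intersection: {p_15, p_9, p_12, p_3, p_14, p_17, p_2} — 7.

7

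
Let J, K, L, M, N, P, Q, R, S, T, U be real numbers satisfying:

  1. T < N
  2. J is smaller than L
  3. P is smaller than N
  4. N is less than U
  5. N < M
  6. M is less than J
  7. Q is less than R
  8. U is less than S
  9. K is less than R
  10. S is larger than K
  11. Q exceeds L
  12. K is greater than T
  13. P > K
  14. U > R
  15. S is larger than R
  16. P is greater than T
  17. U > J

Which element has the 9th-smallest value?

R

Chaining the given pairs: T < K < P < N < M < J < L < Q < R < U < S.
The 9th smallest is R.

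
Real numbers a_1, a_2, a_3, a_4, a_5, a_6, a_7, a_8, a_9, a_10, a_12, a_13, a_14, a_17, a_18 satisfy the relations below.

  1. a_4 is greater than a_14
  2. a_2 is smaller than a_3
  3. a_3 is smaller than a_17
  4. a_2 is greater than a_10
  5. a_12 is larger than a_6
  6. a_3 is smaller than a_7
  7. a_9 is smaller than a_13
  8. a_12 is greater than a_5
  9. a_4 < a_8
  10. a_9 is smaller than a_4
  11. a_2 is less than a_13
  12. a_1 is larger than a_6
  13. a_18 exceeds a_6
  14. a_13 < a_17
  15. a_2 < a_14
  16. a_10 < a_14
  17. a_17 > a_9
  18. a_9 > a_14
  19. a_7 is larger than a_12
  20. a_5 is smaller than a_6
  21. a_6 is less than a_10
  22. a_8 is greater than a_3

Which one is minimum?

a_6 is not least since a_5 < a_6; a_18 is not least since a_6 < a_18; a_10 is not least since a_6 < a_10; a_2 is not least since a_10 < a_2; a_14 is not least since a_2 < a_14; a_3 is not least since a_2 < a_3; a_9 is not least since a_14 < a_9; a_4 is not least since a_14 < a_4; a_12 is not least since a_6 < a_12; a_13 is not least since a_9 < a_13; a_1 is not least since a_6 < a_1; a_17 is not least since a_3 < a_17; a_7 is not least since a_12 < a_7; a_8 is not least since a_3 < a_8.
Only a_5 has nothing below it, so a_5 is the minimum.

a_5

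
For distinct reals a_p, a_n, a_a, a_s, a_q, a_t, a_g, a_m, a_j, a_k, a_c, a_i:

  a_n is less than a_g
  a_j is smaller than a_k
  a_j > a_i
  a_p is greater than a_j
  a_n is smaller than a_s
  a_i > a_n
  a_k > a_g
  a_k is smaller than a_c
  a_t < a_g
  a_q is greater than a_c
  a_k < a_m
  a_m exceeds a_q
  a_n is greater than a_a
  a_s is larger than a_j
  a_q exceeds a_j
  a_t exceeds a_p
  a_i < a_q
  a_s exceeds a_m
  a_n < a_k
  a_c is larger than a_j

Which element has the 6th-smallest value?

Piecing the relations together gives one ordering: a_a < a_n < a_i < a_j < a_p < a_t < a_g < a_k < a_c < a_q < a_m < a_s.
The 6th smallest is a_t.

a_t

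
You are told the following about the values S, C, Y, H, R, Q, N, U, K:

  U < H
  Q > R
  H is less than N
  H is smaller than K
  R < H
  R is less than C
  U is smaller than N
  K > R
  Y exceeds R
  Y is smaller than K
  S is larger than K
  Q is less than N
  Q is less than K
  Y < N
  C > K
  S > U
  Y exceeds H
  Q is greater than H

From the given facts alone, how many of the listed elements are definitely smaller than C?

6

The elements the relations force below C are R, U, H, Y, Q, K — no chain reaches any other.
That is 6.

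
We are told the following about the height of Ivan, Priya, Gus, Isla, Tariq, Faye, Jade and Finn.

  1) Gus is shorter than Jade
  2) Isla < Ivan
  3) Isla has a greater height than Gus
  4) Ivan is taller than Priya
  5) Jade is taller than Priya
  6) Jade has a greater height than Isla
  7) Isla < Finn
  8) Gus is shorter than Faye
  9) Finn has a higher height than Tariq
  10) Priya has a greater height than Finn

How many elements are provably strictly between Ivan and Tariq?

Chaining upward from Tariq reaches: Finn, Priya, Jade.
Chaining downward from Ivan reaches: Gus, Isla, Finn, Priya.
Strictly between Tariq and Ivan are those in both lists: Finn, Priya — 2 elements.

2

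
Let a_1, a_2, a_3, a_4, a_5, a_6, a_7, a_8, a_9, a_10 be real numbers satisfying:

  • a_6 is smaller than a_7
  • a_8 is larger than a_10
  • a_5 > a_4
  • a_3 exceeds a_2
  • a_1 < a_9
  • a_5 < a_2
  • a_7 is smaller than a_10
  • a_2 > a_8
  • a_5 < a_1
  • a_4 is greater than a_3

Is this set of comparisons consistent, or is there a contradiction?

inconsistent

We have a_5 < a_2 stated directly, yet also a_2 < a_3 < a_4 < a_5 by chaining the others — so a_2 < a_5. Contradiction.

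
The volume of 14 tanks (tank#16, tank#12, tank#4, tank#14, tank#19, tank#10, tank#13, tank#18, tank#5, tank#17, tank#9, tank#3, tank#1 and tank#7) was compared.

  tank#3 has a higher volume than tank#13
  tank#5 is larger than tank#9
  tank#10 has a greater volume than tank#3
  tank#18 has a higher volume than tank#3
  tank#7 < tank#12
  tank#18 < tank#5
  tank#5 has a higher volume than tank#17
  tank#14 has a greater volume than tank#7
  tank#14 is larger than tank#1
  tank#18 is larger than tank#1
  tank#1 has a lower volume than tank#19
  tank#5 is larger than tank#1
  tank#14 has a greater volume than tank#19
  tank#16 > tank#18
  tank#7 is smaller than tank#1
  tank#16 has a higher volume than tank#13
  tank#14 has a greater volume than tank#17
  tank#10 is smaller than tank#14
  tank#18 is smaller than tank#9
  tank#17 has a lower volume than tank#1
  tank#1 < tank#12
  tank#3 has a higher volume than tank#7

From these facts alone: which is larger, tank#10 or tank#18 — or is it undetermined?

undetermined

Following every chain through tank#18: above tank#18 we get tank#16, tank#9, tank#5; below tank#18 we get tank#13, tank#7, tank#17, tank#1, tank#3.
tank#10 is not reached, and no chain runs the other way from tank#10 to tank#18.
So the given relations leave the order of tank#18 and tank#10 undetermined.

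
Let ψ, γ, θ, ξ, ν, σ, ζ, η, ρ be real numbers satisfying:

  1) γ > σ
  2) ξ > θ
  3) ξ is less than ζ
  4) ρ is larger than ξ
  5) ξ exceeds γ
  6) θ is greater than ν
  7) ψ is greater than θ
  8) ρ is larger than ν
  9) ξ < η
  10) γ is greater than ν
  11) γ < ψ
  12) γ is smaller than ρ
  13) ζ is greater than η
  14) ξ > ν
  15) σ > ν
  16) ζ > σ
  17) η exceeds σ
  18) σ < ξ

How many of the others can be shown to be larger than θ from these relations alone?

The elements the relations force above θ are ξ, η, ζ, ψ, ρ — no chain reaches any other.
That is 5.

5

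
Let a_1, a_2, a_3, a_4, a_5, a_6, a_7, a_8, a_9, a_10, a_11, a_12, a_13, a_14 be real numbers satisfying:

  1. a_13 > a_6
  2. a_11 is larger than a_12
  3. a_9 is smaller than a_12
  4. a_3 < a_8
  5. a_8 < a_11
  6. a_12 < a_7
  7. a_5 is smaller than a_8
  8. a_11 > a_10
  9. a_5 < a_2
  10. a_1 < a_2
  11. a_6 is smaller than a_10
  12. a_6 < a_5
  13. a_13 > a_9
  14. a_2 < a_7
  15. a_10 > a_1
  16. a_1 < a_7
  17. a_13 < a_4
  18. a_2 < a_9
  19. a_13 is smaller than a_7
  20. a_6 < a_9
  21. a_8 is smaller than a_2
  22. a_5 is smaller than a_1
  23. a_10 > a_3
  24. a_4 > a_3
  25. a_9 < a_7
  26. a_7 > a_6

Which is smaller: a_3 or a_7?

a_3

a_3 < a_8 and a_8 < a_2 give a_3 < a_2.
Then a_2 < a_9 extends the chain to a_9.
Then a_9 < a_12 extends the chain to a_12.
With a_12 < a_7: a_3 < a_8 < a_2 < a_9 < a_12 < a_7.
So a_3 < a_7; a_3 is the smaller of the two.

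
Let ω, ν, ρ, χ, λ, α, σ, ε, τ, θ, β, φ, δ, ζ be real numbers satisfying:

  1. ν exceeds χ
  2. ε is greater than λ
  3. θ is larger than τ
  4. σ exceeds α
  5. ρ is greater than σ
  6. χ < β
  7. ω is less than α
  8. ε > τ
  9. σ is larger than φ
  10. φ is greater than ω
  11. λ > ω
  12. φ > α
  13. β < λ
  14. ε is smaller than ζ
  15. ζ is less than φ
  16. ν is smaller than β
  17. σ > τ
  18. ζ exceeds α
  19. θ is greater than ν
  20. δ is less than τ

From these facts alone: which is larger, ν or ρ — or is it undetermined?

The relevant relations are ν < β; β < λ; λ < ε; ε < ζ; ζ < φ; φ < σ; σ < ρ.
Chaining these gives ν < β < λ < ε < ζ < φ < σ < ρ.
So ρ is larger.

ρ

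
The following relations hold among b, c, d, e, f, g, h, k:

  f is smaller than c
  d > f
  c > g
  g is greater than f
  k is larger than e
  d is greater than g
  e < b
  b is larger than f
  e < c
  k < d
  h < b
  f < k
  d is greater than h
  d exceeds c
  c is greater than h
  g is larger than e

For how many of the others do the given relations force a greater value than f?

From f the given relations immediately reach g, k, c, d, b.
Nothing else is reachable above f; 5 in all.

5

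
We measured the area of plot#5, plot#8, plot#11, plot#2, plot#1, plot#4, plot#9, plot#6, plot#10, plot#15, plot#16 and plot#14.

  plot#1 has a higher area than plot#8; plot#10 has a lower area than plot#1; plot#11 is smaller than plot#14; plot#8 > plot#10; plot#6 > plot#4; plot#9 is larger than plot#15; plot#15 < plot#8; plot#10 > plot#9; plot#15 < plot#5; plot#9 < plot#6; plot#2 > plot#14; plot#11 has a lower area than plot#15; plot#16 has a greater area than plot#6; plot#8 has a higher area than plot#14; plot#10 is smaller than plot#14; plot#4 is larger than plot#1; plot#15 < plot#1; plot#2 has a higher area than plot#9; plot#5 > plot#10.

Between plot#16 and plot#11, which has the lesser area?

plot#11

plot#11 < plot#15 and plot#15 < plot#9 give plot#11 < plot#9.
With plot#9 < plot#10: plot#11 < plot#15 < plot#9 < plot#10.
With plot#10 < plot#14: plot#11 < plot#15 < plot#9 < plot#10 < plot#14.
With plot#14 < plot#8: plot#11 < plot#15 < plot#9 < plot#10 < plot#14 < plot#8.
With plot#8 < plot#1: plot#11 < plot#15 < plot#9 < plot#10 < plot#14 < plot#8 < plot#1.
Then plot#1 < plot#4 extends the chain to plot#4.
With plot#4 < plot#6: plot#11 < plot#15 < plot#9 < plot#10 < plot#14 < plot#8 < plot#1 < plot#4 < plot#6.
Then plot#6 < plot#16 extends the chain to plot#16.
So plot#11 < plot#16; plot#11 is the smaller of the two.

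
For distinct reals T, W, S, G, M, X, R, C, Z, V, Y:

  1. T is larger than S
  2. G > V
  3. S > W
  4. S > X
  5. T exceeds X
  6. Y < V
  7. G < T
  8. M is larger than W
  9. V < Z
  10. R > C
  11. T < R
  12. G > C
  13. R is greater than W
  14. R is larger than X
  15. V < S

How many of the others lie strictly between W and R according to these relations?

The relations place W below R. An element lies strictly between them when it is forced above W and also forced below R.
Above W: {S, T, M}. Below R: {Y, C, X, V, S, G, T}.
Intersection: {S, T} — 2.

2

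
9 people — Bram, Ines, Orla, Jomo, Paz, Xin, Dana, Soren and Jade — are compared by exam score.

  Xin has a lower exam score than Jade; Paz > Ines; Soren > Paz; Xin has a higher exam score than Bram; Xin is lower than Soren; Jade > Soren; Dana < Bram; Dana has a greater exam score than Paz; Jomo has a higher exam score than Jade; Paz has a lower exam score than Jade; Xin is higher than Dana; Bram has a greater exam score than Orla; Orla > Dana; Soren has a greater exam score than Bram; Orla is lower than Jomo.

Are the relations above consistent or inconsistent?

The single ordering Ines < Paz < Dana < Orla < Bram < Xin < Soren < Jade < Jomo satisfies every listed relation, so no contradiction arises.

consistent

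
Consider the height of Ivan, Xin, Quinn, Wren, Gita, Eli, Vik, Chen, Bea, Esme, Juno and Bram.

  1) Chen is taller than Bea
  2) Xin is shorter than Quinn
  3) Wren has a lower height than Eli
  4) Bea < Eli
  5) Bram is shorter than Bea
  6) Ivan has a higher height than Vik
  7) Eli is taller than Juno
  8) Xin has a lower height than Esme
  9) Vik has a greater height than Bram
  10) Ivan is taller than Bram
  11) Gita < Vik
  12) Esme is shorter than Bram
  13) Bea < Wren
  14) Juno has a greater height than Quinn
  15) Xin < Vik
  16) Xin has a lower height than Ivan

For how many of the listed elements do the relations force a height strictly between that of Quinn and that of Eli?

1

The relations place Quinn below Eli. An element lies strictly between them when it is forced above Quinn and also forced below Eli.
Above Quinn: {Juno}. Below Eli: {Xin, Esme, Bram, Bea, Juno, Wren}.
Intersection: {Juno} — 1.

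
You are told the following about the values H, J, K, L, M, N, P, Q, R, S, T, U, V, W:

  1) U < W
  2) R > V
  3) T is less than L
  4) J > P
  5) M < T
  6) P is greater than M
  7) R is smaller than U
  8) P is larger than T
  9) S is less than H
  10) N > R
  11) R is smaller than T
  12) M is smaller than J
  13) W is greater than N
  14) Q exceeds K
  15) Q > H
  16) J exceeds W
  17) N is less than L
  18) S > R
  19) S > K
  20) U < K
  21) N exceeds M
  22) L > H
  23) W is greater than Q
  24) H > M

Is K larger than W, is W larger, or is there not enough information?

The relevant relations are K < S; S < H; H < Q; Q < W.
Chaining these gives K < S < H < Q < W.
So W is larger.

W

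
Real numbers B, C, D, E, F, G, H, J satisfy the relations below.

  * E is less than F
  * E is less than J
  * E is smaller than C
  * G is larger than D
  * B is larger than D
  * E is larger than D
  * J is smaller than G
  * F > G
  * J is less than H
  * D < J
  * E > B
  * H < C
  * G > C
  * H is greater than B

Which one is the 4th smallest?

J

Piecing the relations together gives one ordering: D < B < E < J < H < C < G < F.
The 4th smallest is J.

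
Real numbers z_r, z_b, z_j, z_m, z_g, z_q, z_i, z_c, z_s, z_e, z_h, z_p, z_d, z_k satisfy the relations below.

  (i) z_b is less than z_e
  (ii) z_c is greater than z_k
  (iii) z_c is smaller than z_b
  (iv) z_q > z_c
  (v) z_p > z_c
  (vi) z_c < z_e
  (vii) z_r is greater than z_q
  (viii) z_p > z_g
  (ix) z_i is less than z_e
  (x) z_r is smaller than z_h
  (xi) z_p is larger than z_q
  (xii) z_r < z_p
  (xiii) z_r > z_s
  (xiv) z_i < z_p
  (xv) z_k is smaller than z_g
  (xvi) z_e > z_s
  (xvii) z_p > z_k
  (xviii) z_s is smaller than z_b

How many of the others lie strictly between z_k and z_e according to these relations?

2

Chaining upward from z_k reaches: z_c, z_q, z_b, z_g, z_r, z_p, z_h.
Chaining downward from z_e reaches: z_i, z_c, z_s, z_b.
Strictly between z_k and z_e are those in both lists: z_c, z_b — 2 elements.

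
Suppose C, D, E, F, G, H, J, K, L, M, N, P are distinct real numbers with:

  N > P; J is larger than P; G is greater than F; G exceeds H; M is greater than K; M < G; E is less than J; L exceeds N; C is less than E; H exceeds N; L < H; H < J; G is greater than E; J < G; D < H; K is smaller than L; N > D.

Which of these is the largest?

Chaining downward from G: directly below it, E, M, F, H, J; then C, K, P, D, N, L.
That covers every other element, and nothing is given above G, so G is the largest.

G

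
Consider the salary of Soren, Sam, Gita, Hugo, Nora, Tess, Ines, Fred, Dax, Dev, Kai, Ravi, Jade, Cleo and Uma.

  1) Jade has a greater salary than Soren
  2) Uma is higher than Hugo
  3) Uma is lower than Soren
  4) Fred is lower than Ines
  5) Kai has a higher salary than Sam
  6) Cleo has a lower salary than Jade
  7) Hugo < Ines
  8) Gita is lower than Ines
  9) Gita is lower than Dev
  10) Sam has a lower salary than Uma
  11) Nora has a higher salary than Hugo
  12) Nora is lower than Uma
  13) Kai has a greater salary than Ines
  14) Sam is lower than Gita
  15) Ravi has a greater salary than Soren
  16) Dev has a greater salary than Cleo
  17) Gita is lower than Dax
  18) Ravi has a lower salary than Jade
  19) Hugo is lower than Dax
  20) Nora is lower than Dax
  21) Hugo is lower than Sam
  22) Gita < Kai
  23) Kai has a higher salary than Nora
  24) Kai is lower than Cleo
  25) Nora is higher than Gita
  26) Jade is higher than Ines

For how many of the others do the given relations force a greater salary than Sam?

The elements the relations force above Sam are Gita, Nora, Uma, Soren, Ines, Ravi, Kai, Cleo, Dax, Jade, Dev — no chain reaches any other.
That is 11.

11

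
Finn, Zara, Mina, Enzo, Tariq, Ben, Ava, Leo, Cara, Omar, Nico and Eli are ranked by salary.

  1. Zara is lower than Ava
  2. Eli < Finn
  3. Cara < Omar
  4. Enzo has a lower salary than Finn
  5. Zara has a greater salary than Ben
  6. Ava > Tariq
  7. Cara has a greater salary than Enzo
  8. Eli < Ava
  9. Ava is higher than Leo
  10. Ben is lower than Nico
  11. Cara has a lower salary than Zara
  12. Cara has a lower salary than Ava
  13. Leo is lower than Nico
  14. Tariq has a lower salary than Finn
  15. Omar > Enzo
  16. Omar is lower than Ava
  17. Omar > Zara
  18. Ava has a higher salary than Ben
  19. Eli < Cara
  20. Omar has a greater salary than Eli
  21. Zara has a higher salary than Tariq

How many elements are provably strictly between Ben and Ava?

Chaining upward from Ben reaches: Zara, Nico, Omar.
Chaining downward from Ava reaches: Enzo, Tariq, Eli, Leo, Cara, Zara, Omar.
Strictly between Ben and Ava are those in both lists: Zara, Omar — 2 elements.

2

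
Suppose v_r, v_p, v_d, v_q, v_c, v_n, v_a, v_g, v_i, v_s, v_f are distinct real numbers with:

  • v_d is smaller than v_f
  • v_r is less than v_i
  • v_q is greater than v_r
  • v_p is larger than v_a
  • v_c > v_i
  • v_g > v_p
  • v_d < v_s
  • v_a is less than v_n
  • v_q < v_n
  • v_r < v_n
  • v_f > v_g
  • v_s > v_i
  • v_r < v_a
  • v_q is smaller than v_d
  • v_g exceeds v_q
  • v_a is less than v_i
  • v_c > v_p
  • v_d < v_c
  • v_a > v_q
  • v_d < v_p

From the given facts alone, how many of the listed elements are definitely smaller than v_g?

The elements the relations force below v_g are v_r, v_q, v_a, v_d, v_p — no chain reaches any other.
That is 5.

5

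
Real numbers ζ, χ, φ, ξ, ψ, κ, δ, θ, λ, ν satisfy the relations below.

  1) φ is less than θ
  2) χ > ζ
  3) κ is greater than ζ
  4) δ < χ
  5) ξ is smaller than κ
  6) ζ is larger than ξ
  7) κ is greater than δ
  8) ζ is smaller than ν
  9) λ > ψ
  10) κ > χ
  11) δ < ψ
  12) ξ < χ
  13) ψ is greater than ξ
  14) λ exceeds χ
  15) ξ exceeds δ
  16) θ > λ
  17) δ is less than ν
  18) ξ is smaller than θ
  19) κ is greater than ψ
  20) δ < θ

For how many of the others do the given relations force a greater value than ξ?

Directly above ξ: ψ, ζ, χ, θ, κ.
One step further: ν, λ (7 so far).
Nothing else is reachable above ξ; 7 in all.

7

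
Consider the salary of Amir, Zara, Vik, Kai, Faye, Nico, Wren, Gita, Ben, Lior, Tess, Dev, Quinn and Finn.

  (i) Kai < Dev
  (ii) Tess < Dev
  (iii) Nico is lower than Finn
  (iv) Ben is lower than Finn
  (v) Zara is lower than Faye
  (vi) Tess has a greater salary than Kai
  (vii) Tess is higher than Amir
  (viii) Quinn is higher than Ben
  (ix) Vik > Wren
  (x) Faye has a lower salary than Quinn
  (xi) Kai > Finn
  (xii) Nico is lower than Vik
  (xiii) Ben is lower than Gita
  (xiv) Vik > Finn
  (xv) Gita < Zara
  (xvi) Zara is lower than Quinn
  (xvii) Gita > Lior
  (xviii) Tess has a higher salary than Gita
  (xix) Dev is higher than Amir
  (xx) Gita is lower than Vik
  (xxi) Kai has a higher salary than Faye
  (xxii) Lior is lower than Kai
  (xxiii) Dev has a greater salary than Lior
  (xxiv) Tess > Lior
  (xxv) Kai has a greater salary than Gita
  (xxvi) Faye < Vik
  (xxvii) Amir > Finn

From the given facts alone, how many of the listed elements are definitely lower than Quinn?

5

From Quinn the given relations immediately reach Ben, Zara, Faye.
From those, Gita — 4 in total.
From those, Lior — 5 in total.
No other element is forced below Quinn by the given relations, so the count is 5.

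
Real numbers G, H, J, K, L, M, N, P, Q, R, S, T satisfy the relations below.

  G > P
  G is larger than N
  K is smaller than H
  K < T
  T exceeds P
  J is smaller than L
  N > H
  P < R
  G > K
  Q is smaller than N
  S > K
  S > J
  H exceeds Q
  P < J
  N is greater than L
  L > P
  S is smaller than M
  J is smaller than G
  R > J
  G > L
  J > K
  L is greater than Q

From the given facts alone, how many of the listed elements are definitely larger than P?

8

The elements the relations force above P are J, R, T, L, N, G, S, M — no chain reaches any other.
That is 8.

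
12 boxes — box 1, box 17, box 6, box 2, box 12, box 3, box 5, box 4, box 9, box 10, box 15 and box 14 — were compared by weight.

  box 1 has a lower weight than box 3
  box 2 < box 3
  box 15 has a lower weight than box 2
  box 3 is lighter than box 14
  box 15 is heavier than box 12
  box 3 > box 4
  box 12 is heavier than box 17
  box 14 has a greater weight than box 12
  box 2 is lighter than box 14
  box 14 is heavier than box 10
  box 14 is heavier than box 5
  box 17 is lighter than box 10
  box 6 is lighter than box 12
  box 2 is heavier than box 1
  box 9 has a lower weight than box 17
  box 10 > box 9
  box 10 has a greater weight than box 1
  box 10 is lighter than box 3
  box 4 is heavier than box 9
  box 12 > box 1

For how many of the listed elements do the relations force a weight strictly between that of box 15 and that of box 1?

The relations place box 1 below box 15. An element lies strictly between them when it is forced above box 1 and also forced below box 15.
Above box 1: {box 12, box 2, box 10, box 3, box 14}. Below box 15: {box 9, box 17, box 6, box 12}.
Intersection: {box 12} — 1.

1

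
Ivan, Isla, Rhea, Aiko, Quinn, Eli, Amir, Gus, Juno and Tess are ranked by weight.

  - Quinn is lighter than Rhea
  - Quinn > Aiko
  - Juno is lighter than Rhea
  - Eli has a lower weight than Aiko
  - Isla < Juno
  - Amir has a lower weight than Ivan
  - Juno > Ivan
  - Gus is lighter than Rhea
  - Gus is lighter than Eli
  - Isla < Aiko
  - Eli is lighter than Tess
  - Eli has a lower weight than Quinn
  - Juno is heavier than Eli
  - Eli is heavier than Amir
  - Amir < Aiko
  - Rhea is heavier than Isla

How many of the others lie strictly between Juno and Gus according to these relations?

The relations place Gus below Juno. An element lies strictly between them when it is forced above Gus and also forced below Juno.
Above Gus: {Eli, Aiko, Quinn, Tess, Rhea}. Below Juno: {Amir, Isla, Eli, Ivan}.
Intersection: {Eli} — 1.

1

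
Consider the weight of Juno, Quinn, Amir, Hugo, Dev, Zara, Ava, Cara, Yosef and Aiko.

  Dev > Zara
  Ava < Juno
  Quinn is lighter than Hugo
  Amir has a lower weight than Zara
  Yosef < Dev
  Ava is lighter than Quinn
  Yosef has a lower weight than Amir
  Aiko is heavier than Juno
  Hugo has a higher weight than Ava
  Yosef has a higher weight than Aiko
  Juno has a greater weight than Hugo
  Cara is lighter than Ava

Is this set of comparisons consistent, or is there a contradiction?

Every relation is compatible with Cara < Ava < Quinn < Hugo < Juno < Aiko < Yosef < Amir < Zara < Dev; the set is consistent.

consistent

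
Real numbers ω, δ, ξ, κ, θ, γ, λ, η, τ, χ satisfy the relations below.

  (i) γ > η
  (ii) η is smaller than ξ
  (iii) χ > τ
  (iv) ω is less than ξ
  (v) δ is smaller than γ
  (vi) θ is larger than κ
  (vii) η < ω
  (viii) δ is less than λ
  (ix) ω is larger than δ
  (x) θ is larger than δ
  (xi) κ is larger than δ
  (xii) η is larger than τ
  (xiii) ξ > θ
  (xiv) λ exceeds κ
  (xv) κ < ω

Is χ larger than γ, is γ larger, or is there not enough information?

undetermined

Following every chain through χ: below χ we get τ.
γ is not reached, and no chain runs the other way from γ to χ.
So the given relations leave the order of χ and γ undetermined.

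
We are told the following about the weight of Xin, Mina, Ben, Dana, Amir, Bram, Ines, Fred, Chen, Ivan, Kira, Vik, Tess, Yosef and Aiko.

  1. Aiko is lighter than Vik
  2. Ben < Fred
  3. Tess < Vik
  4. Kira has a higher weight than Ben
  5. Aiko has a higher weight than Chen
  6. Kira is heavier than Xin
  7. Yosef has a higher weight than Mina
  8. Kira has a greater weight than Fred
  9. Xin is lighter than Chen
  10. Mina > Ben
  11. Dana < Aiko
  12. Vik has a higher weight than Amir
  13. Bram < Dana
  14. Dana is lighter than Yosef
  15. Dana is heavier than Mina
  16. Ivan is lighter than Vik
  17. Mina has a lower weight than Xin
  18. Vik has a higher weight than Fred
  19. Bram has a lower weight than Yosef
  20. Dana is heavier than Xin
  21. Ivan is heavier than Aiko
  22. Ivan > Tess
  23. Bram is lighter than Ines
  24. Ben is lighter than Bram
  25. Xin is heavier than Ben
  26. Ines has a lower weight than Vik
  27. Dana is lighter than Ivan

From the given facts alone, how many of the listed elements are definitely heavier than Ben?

Directly above Ben: Mina, Xin, Bram, Fred, Kira.
One step further: Dana, Yosef, Chen, Ines, Vik (10 so far).
One step further: Aiko, Ivan (12 so far).
Nothing else is reachable above Ben; 12 in all.

12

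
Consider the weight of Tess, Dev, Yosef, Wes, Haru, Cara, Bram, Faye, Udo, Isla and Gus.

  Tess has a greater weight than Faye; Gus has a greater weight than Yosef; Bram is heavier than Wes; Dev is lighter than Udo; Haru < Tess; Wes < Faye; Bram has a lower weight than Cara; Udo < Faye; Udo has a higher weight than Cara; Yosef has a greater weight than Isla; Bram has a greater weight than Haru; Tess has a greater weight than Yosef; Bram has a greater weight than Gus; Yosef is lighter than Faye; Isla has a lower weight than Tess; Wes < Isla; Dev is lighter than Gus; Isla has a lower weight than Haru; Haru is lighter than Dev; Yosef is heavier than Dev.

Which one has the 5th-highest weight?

Bram

Chaining the given pairs: Wes < Isla < Haru < Dev < Yosef < Gus < Bram < Cara < Udo < Faye < Tess.
Counting 5 from the largest end gives Bram.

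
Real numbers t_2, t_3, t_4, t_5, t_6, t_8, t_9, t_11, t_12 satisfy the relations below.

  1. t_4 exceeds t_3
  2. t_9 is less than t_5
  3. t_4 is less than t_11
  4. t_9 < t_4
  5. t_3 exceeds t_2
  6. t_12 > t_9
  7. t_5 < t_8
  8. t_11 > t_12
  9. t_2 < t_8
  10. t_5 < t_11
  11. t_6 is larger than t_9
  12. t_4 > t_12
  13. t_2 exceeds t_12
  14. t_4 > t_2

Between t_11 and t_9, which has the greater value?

Following the relations from t_9: t_9 < t_12 < t_2 < t_3 < t_4 < t_11.
So t_9 < t_11; t_11 is the larger of the two.

t_11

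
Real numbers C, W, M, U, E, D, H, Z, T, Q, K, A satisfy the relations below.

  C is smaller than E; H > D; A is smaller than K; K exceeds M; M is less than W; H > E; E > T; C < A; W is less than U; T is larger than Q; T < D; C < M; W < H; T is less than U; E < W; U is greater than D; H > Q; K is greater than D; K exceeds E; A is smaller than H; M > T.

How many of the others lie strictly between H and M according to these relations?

Chaining upward from M reaches: W, K, U.
Chaining downward from H reaches: C, Q, T, A, E, D, W.
Strictly between M and H are those in both lists: W — 1 element.

1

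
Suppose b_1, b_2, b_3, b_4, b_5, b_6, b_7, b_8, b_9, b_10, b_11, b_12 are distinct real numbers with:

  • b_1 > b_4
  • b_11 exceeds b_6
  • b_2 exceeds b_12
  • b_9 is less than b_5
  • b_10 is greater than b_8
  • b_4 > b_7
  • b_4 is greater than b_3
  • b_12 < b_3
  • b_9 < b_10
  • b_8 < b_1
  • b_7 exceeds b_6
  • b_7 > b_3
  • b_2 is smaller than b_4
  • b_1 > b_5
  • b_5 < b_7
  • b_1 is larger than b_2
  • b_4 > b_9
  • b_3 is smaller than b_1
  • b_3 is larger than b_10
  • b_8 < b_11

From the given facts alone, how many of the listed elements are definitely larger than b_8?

The elements the relations force above b_8 are b_11, b_10, b_3, b_7, b_4, b_1 — no chain reaches any other.
That is 6.

6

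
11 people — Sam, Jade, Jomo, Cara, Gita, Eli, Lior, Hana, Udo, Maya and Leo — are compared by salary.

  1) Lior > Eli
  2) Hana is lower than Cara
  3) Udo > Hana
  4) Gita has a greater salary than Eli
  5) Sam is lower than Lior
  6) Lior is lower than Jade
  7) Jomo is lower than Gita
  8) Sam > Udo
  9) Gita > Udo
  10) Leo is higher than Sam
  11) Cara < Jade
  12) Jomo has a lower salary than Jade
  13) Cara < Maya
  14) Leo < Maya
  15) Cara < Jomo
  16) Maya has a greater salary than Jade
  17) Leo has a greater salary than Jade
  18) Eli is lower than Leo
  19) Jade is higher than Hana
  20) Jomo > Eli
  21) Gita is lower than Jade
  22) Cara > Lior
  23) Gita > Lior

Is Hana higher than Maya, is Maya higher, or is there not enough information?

Following the relations from Hana: Hana < Udo < Sam < Lior < Cara < Jomo < Gita < Jade < Leo < Maya.
So Maya is higher.

Maya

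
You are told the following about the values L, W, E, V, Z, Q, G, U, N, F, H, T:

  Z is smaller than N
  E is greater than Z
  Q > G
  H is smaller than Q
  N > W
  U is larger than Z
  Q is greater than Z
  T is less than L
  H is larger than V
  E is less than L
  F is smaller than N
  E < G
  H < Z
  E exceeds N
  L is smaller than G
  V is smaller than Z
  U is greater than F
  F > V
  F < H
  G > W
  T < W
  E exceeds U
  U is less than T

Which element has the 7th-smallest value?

The consecutive relations fix a unique order: V < F < H < Z < U < T < W < N < E < L < G < Q.
The 7th smallest is W.

W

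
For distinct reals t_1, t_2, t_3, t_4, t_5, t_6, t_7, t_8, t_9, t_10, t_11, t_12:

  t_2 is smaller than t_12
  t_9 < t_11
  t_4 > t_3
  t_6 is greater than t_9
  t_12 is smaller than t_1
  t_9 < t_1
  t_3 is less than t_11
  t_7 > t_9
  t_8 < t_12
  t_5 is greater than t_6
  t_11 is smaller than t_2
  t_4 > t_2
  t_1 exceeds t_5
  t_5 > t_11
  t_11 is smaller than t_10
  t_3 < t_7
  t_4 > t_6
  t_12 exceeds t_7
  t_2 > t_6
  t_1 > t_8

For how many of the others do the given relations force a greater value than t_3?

The elements the relations force above t_3 are t_7, t_11, t_2, t_5, t_12, t_1, t_10, t_4 — no chain reaches any other.
That is 8.

8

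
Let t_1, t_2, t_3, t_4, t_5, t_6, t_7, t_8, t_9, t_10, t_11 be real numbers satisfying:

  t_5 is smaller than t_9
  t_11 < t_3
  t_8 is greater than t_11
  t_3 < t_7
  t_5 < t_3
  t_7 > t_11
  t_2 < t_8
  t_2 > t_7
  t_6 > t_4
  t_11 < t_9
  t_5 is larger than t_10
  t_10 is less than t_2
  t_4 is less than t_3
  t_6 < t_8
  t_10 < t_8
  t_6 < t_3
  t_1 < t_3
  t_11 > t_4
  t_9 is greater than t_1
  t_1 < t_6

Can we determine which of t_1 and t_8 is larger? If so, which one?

Chaining the given relations: t_1 < t_6 < t_3 < t_7 < t_2 < t_8.
So t_8 is larger.

t_8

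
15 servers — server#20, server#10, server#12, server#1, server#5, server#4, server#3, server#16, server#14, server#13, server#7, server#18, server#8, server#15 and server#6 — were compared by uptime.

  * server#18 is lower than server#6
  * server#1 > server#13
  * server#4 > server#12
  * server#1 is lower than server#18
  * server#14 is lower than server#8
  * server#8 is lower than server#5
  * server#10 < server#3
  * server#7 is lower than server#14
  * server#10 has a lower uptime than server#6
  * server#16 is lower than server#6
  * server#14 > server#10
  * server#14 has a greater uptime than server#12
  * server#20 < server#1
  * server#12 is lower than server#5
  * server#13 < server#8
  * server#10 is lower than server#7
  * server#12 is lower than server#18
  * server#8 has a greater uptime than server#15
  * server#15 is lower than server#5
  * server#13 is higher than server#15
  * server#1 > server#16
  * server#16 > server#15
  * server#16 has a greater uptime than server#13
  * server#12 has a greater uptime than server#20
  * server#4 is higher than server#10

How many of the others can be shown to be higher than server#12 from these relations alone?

6

From server#12 the given relations immediately reach server#14, server#4, server#18, server#5.
From those, server#6, server#8 — 6 in total.
No other element is forced above server#12 by the given relations, so the count is 6.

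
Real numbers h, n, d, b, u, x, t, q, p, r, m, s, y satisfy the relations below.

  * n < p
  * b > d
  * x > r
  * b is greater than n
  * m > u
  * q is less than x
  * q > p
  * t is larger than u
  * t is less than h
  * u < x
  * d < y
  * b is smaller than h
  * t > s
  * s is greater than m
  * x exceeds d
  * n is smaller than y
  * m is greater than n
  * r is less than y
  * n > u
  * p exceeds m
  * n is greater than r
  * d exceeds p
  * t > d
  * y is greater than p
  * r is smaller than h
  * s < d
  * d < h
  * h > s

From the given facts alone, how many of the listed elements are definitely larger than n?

The elements the relations force above n are m, p, s, d, q, b, t, x, h, y — no chain reaches any other.
That is 10.

10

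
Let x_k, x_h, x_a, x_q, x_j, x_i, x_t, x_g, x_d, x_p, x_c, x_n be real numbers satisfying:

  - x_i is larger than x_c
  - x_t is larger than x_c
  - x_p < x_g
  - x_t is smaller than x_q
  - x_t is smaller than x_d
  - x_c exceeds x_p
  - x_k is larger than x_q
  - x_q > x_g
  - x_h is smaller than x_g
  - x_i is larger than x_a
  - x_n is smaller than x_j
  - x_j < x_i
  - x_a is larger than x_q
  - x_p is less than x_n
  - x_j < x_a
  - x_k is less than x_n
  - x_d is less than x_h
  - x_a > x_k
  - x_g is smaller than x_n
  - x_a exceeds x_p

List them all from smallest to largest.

Each adjacent pair is fixed by a given relation: x_p < x_c; x_c < x_t; x_t < x_d; x_d < x_h; x_h < x_g; x_g < x_q; x_q < x_k; x_k < x_n; x_n < x_j; x_j < x_a; x_a < x_i. Chaining them end to end gives the full order.

x_p < x_c < x_t < x_d < x_h < x_g < x_q < x_k < x_n < x_j < x_a < x_i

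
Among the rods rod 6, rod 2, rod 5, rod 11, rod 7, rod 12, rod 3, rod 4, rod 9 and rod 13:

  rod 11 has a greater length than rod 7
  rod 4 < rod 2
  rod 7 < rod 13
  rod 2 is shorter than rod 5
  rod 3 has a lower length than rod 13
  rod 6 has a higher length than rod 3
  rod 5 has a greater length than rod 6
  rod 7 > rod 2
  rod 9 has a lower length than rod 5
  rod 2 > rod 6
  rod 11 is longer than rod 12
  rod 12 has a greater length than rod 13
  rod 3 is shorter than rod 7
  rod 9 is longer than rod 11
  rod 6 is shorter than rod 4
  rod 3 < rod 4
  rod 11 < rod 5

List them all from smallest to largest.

rod 3 < rod 6 < rod 4 < rod 2 < rod 7 < rod 13 < rod 12 < rod 11 < rod 9 < rod 5

The consecutive links are each given: rod 3 < rod 6; rod 6 < rod 4; rod 4 < rod 2; rod 2 < rod 7; rod 7 < rod 13; rod 13 < rod 12; rod 12 < rod 11; rod 11 < rod 9; rod 9 < rod 5.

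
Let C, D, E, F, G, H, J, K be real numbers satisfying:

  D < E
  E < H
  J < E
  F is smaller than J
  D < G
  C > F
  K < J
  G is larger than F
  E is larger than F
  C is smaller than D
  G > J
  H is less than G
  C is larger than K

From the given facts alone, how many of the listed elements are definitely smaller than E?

5

The elements the relations force below E are K, F, C, D, J — no chain reaches any other.
That is 5.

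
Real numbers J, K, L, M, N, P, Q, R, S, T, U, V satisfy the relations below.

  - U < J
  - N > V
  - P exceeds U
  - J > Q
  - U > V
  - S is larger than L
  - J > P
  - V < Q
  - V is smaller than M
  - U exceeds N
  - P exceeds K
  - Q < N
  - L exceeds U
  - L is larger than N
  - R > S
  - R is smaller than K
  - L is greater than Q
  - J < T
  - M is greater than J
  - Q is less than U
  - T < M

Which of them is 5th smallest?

The consecutive relations fix a unique order: V < Q < N < U < L < S < R < K < P < J < T < M.
Counting 5 from the smallest end gives L.

L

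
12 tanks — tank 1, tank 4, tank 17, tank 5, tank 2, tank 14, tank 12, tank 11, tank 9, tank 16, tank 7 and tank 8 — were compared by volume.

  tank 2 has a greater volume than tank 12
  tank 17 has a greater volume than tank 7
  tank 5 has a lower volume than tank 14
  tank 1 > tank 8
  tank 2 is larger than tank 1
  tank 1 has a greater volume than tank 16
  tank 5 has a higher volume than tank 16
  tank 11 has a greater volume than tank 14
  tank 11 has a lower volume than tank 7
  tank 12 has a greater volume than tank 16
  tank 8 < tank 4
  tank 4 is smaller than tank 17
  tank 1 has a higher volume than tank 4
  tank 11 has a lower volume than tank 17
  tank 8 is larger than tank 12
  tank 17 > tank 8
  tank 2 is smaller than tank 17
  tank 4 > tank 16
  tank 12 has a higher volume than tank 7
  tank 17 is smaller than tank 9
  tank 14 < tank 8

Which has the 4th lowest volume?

The consecutive relations fix a unique order: tank 16 < tank 5 < tank 14 < tank 11 < tank 7 < tank 12 < tank 8 < tank 4 < tank 1 < tank 2 < tank 17 < tank 9.
Counting 4 from the smallest end gives tank 11.

tank 11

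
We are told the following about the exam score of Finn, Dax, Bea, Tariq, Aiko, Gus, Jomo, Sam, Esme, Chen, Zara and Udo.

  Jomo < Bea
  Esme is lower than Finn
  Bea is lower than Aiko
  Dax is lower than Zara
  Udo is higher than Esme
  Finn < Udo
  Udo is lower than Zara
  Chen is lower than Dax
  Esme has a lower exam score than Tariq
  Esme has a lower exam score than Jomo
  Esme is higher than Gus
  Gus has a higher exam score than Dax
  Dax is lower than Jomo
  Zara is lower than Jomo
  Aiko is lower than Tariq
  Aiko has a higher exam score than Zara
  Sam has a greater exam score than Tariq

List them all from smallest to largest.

Each adjacent pair is fixed by a given relation: Chen < Dax; Dax < Gus; Gus < Esme; Esme < Finn; Finn < Udo; Udo < Zara; Zara < Jomo; Jomo < Bea; Bea < Aiko; Aiko < Tariq; Tariq < Sam. Chaining them end to end gives the full order.

Chen < Dax < Gus < Esme < Finn < Udo < Zara < Jomo < Bea < Aiko < Tariq < Sam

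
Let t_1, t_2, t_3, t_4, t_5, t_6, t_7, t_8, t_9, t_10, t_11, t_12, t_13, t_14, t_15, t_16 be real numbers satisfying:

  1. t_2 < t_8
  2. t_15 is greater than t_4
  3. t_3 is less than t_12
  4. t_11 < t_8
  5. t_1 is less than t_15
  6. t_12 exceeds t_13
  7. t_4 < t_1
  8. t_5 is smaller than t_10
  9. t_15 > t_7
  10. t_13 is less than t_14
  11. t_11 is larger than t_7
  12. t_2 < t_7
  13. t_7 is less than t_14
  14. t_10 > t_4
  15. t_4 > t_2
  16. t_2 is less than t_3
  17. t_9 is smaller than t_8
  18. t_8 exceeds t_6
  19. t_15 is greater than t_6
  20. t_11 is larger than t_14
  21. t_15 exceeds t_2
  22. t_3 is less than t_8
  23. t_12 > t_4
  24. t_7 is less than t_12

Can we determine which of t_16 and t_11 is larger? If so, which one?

Following every chain through t_16: nothing is chained to t_16.
t_11 is not reached, and no chain runs the other way from t_11 to t_16.
So the given relations leave the order of t_16 and t_11 undetermined.

undetermined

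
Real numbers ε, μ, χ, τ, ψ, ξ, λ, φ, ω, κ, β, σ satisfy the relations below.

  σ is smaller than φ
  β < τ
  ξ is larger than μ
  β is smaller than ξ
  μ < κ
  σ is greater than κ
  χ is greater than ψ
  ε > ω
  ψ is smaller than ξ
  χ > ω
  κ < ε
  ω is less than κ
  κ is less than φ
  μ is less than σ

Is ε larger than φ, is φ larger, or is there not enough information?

undetermined

Following every chain through ε: below ε we get ω, μ, κ.
φ is not reached, and no chain runs the other way from φ to ε.
So the given relations leave the order of ε and φ undetermined.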